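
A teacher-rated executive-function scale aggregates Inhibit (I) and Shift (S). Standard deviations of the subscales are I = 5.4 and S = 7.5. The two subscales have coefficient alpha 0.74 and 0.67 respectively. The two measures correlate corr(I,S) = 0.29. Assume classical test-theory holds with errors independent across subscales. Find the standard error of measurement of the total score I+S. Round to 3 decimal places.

5.113

Var(total) = 85.41 + 23.49 = 108.9.
True-score variance = 59.2659 + 23.49 = 82.7559, so reliability = 0.7599.
Error variance = 108.9 − 82.7559 = 26.1441; SEM = √26.1441 = 5.113.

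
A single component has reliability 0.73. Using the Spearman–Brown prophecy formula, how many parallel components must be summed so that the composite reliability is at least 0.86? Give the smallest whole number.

3

k ≥ ρ*(1−ρ₁)/(ρ₁(1−ρ*)) = 0.86·0.27 / (0.73·0.14) = 2.272.
Smallest integer k = 3.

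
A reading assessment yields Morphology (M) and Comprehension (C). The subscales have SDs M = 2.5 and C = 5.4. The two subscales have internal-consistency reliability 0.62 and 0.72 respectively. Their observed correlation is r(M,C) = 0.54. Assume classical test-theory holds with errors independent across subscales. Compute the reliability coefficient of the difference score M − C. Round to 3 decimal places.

Var(M−C) = 2.5² + 5.4² − 2·2.5·5.4·0.54 = 35.41 − 14.58 = 20.83.
With uncorrelated errors the cross-covariances are all true-score covariance, so they carry over unchanged; only the diagonal terms shrink to ρᵢσᵢ².
True-score variance = [2.5²·0.62 + 5.4²·0.72] − 14.58 = 24.8702 − 14.58 = 10.2902.
Reliability = 10.2902 / 20.83 = 0.494.

0.494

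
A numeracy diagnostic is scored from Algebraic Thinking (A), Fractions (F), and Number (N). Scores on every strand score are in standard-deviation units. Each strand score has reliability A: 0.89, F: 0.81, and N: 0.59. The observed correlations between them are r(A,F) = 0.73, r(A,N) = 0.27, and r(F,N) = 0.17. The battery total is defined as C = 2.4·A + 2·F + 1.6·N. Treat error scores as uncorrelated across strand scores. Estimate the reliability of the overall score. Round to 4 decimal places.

Var(C) = 2.4² + 2² + 1.6² + 2·[4.8·0.73 + 3.84·0.27 + 3.2·0.17] = 12.32 + 10.1696 = 22.4896.
Under uncorrelated errors the observed covariances equal the true-score covariances, so only the own-variance terms attenuate.
True-score variance = [2.4²·0.89 + 2²·0.81 + 1.6²·0.59] + 10.1696 = 9.8768 + 10.1696 = 20.0464.
Reliability = 20.0464 / 22.4896 = 0.8914.

0.8914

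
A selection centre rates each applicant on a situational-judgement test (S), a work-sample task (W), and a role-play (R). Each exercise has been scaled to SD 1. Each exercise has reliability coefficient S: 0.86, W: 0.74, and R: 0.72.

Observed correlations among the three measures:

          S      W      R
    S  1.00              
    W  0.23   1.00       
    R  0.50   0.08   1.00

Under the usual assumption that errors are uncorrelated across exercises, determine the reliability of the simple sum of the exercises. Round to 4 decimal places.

Var(S+W+R) = 3 + 2·[0.23 + 0.50 + 0.08] = 3 + 1.62 = 4.62.
Because errors are independent across components, Cov(Tᵢ,Tⱼ) = Cov(Xᵢ,Xⱼ); the off-diagonal part of the true-score variance is the same as above.
True-score variance = [0.86 + 0.74 + 0.72] + 1.62 = 2.32 + 1.62 = 3.94.
Reliability = 3.94 / 4.62 = 0.8528.

0.8528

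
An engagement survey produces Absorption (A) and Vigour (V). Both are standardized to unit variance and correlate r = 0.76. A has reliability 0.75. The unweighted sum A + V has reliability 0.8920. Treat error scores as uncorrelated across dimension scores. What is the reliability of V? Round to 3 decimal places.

0.870

Var(A+V) = 2 + 2·0.76 = 3.520.
True-score variance = ρ_A + ρ_V + 2·0.76, so 0.8920 = (0.75 + ρ_V + 1.52) / 3.520.
ρ_V = 0.8920·3.520 − 0.75 − 1.52 = 0.870.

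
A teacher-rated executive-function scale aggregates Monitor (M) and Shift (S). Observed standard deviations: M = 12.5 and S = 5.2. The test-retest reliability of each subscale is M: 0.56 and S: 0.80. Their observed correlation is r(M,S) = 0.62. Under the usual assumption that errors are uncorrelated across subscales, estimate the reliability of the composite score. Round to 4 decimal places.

Var(M+S) = 12.5² + 5.2² + 2·[12.5·5.2·0.62] = 183.29 + 80.6 = 263.89.
Because errors are independent across components, Cov(Tᵢ,Tⱼ) = Cov(Xᵢ,Xⱼ); the off-diagonal part of the true-score variance is the same as above.
True-score variance = [12.5²·0.56 + 5.2²·0.80] + 80.6 = 109.132 + 80.6 = 189.732.
Reliability = 189.732 / 263.89 = 0.7190.

0.7190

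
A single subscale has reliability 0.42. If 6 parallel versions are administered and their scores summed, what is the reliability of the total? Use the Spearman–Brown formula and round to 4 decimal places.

0.8129

ρ_k = kρ / (1 + (k−1)ρ) = 6·0.42 / (1 + 5·0.42) = 2.520 / 3.100 = 0.8129.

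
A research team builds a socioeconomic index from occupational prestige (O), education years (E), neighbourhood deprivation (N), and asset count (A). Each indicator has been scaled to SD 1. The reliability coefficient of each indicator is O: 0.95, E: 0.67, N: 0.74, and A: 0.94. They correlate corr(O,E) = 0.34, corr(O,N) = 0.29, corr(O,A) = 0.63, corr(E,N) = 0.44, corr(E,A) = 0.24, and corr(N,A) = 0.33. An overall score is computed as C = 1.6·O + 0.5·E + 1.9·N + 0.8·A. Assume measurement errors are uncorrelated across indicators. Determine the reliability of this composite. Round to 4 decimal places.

Var(C) = 1.6² + 0.5² + 1.9² + 0.8² + 2·[0.8·0.34 + 3.04·0.29 + 1.28·0.63 + 0.95·0.44 + 0.4·0.24 + 1.52·0.33] = 7.06 + 5.9512 = 13.0112.
With uncorrelated errors the cross-covariances are all true-score covariance, so they carry over unchanged; only the diagonal terms shrink to ρᵢσᵢ².
True-score variance = [1.6²·0.95 + 0.5²·0.67 + 1.9²·0.74 + 0.8²·0.94] + 5.9512 = 5.8725 + 5.9512 = 11.8237.
Reliability = 11.8237 / 13.0112 = 0.9087.

0.9087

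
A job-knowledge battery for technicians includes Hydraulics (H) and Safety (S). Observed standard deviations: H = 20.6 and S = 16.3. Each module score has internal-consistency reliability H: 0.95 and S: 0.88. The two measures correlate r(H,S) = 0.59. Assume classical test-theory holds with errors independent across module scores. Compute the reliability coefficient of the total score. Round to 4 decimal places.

Var(H+S) = 20.6² + 16.3² + 2·[20.6·16.3·0.59] = 690.05 + 396.22 = 1086.27.
With uncorrelated errors the cross-covariances are all true-score covariance, so they carry over unchanged; only the diagonal terms shrink to ρᵢσᵢ².
True-score variance = [20.6²·0.95 + 16.3²·0.88] + 396.22 = 636.949 + 396.22 = 1033.17.
Reliability = 1033.17 / 1086.27 = 0.9511.

0.9511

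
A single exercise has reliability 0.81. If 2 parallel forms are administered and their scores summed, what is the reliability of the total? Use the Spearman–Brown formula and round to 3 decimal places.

ρ_k = kρ / (1 + (k−1)ρ) = 2·0.81 / (1 + 1·0.81) = 1.620 / 1.810 = 0.895.

0.895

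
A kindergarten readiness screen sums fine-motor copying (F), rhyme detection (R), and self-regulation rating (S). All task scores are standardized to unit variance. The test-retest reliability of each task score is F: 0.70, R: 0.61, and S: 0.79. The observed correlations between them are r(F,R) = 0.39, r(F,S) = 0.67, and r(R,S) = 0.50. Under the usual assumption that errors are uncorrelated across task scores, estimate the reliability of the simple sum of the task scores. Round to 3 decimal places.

0.853

Var(F+R+S) = 3 + 2·[0.39 + 0.67 + 0.50] = 3 + 3.12 = 6.12.
Under uncorrelated errors the observed covariances equal the true-score covariances, so only the own-variance terms attenuate.
True-score variance = [0.70 + 0.61 + 0.79] + 3.12 = 2.1 + 3.12 = 5.22.
Reliability = 5.22 / 6.12 = 0.853.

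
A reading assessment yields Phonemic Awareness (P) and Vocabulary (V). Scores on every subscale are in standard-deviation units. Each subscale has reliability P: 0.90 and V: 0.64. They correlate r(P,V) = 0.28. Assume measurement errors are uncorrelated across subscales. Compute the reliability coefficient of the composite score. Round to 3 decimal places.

0.820

Var(P+V) = 2 + 2·[0.28] = 2 + 0.56 = 2.56.
With uncorrelated errors the cross-covariances are all true-score covariance, so they carry over unchanged; only the diagonal terms shrink to ρᵢσᵢ².
True-score variance = [0.90 + 0.64] + 0.56 = 1.54 + 0.56 = 2.1.
Reliability = 2.1 / 2.56 = 0.820.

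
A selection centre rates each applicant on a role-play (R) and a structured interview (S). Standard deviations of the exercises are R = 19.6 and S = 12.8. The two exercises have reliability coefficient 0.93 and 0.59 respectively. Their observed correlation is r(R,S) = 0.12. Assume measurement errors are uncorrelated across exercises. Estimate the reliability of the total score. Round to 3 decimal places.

0.845

Var(R+S) = 19.6² + 12.8² + 2·[19.6·12.8·0.12] = 548 + 60.2112 = 608.211.
Because errors are independent across components, Cov(Tᵢ,Tⱼ) = Cov(Xᵢ,Xⱼ); the off-diagonal part of the true-score variance is the same as above.
True-score variance = [19.6²·0.93 + 12.8²·0.59] + 60.2112 = 453.934 + 60.2112 = 514.146.
Reliability = 514.146 / 608.211 = 0.845.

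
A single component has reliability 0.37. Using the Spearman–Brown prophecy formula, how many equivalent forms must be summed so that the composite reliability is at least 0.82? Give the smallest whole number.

8

k ≥ ρ*(1−ρ₁)/(ρ₁(1−ρ*)) = 0.82·0.63 / (0.37·0.18) = 7.757.
Smallest integer k = 8.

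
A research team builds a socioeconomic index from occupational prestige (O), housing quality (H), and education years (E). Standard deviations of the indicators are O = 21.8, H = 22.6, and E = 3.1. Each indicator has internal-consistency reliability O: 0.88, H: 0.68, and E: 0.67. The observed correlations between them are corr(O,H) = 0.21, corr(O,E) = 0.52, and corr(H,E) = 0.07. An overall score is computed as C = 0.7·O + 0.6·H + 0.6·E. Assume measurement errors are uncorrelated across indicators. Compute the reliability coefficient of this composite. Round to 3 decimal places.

0.837

Var(C) = 0.7²·21.8² + 0.6²·22.6² + 0.6²·3.1² + 2·[0.42·21.8·22.6·0.21 + 0.42·21.8·3.1·0.52 + 0.36·22.6·3.1·0.07] = 420.201 + 119.959 = 540.16.
Because errors are independent across components, Cov(Tᵢ,Tⱼ) = Cov(Xᵢ,Xⱼ); the off-diagonal part of the true-score variance is the same as above.
True-score variance = [0.7²·21.8²·0.88 + 0.6²·22.6²·0.68 + 0.6²·3.1²·0.67] + 119.959 = 332.275 + 119.959 = 452.234.
Reliability = 452.234 / 540.16 = 0.837.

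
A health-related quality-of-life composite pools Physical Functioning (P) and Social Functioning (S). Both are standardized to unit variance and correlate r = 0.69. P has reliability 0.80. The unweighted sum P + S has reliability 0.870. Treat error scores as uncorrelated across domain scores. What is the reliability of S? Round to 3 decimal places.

0.761

Var(P+S) = 2 + 2·0.69 = 3.380.
True-score variance = ρ_P + ρ_S + 2·0.69, so 0.870 = (0.80 + ρ_S + 1.38) / 3.380.
ρ_S = 0.870·3.380 − 0.80 − 1.38 = 0.761.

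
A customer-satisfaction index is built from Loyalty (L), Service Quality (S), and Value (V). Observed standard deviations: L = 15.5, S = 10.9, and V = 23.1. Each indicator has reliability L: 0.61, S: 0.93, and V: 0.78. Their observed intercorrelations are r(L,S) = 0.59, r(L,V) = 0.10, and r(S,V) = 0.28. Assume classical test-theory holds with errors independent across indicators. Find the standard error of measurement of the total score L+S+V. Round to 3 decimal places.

Var(total) = 892.67 + 411.973 = 1304.64.
True-score variance = 673.262 + 411.973 = 1085.24, so reliability = 0.8318.
Error variance = 1304.64 − 1085.24 = 219.408; SEM = √219.408 = 14.812.

14.812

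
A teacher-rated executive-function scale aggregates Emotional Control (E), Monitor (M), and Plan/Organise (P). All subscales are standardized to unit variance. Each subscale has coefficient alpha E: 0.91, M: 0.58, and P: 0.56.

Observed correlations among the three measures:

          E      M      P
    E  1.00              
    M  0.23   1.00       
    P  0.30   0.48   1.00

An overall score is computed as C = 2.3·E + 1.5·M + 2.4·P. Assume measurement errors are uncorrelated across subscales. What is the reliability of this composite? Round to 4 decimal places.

0.8173

Var(C) = 2.3² + 1.5² + 2.4² + 2·[3.45·0.23 + 5.52·0.30 + 3.6·0.48] = 13.3 + 8.355 = 21.655.
Because errors are independent across components, Cov(Tᵢ,Tⱼ) = Cov(Xᵢ,Xⱼ); the off-diagonal part of the true-score variance is the same as above.
True-score variance = [2.3²·0.91 + 1.5²·0.58 + 2.4²·0.56] + 8.355 = 9.3445 + 8.355 = 17.6995.
Reliability = 17.6995 / 21.655 = 0.8173.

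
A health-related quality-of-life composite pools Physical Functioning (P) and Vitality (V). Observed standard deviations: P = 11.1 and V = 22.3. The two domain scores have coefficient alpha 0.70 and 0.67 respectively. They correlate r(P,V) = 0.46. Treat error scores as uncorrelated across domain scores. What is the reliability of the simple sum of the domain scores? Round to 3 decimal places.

0.763

Var(P+V) = 11.1² + 22.3² + 2·[11.1·22.3·0.46] = 620.5 + 227.728 = 848.228.
With uncorrelated errors the cross-covariances are all true-score covariance, so they carry over unchanged; only the diagonal terms shrink to ρᵢσᵢ².
True-score variance = [11.1²·0.70 + 22.3²·0.67] + 227.728 = 419.431 + 227.728 = 647.159.
Reliability = 647.159 / 848.228 = 0.763.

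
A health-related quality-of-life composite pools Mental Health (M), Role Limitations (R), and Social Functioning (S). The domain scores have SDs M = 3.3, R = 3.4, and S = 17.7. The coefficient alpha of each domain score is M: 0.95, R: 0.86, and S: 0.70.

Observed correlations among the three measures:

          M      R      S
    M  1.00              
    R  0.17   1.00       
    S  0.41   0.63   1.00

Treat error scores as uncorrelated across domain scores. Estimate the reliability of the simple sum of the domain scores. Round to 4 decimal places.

Var(M+R+S) = 3.3² + 3.4² + 17.7² + 2·[3.3·3.4·0.17 + 3.3·17.7·0.41 + 3.4·17.7·0.63] = 335.74 + 127.538 = 463.278.
Under uncorrelated errors the observed covariances equal the true-score covariances, so only the own-variance terms attenuate.
True-score variance = [3.3²·0.95 + 3.4²·0.86 + 17.7²·0.70] + 127.538 = 239.59 + 127.538 = 367.128.
Reliability = 367.128 / 463.278 = 0.7925.

0.7925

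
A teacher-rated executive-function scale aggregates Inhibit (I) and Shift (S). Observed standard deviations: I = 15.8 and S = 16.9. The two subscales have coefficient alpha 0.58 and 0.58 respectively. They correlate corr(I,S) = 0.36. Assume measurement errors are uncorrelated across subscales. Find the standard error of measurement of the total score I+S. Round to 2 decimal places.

14.99

Var(total) = 535.25 + 192.254 = 727.504.
True-score variance = 310.445 + 192.254 = 502.699, so reliability = 0.6910.
Error variance = 727.504 − 502.699 = 224.805; SEM = √224.805 = 14.99.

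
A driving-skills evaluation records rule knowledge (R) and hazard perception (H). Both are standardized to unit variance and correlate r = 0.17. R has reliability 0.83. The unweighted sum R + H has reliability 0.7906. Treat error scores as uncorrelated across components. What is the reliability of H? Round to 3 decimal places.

0.680

Var(R+H) = 2 + 2·0.17 = 2.340.
True-score variance = ρ_R + ρ_H + 2·0.17, so 0.7906 = (0.83 + ρ_H + 0.34) / 2.340.
ρ_H = 0.7906·2.340 − 0.83 − 0.34 = 0.680.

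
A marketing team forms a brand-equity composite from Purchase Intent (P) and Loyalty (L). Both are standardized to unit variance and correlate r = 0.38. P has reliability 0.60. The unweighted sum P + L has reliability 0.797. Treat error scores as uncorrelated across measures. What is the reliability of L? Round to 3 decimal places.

Var(P+L) = 2 + 2·0.38 = 2.760.
True-score variance = ρ_P + ρ_L + 2·0.38, so 0.797 = (0.60 + ρ_L + 0.76) / 2.760.
ρ_L = 0.797·2.760 − 0.60 − 0.76 = 0.840.

0.840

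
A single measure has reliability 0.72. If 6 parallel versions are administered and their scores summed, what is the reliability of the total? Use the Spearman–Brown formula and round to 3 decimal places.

ρ_k = kρ / (1 + (k−1)ρ) = 6·0.72 / (1 + 5·0.72) = 4.320 / 4.600 = 0.939.

0.939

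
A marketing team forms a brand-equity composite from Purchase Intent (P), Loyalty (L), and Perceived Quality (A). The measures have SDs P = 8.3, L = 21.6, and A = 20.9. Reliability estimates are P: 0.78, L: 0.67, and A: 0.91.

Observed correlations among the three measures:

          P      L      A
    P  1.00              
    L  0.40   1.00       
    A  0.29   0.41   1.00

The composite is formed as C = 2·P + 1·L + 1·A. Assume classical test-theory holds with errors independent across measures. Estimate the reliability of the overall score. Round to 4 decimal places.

Var(C) = 2²·8.3² + 21.6² + 20.9² + 2·[2·8.3·21.6·0.40 + 2·8.3·20.9·0.29 + 21.6·20.9·0.41] = 1178.93 + 858.254 = 2037.18.
Because errors are independent across components, Cov(Tᵢ,Tⱼ) = Cov(Xᵢ,Xⱼ); the off-diagonal part of the true-score variance is the same as above.
True-score variance = [2²·8.3²·0.78 + 21.6²·0.67 + 20.9²·0.91] + 858.254 = 925.029 + 858.254 = 1783.28.
Reliability = 1783.28 / 2037.18 = 0.8754.

0.8754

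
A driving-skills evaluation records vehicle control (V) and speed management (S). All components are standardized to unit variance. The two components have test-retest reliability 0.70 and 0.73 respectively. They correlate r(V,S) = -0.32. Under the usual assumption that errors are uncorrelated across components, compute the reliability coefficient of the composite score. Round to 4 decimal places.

Var(V+S) = 2 + 2·[(-0.32)] = 2 − 0.64 = 1.36.
Under uncorrelated errors the observed covariances equal the true-score covariances, so only the own-variance terms attenuate.
True-score variance = [0.70 + 0.73] − 0.64 = 1.43 − 0.64 = 0.79.
Reliability = 0.79 / 1.36 = 0.5809.

0.5809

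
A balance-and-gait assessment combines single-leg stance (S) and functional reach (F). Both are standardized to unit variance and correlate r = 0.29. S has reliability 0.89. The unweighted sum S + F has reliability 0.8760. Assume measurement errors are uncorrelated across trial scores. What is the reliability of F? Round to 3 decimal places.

0.790

Var(S+F) = 2 + 2·0.29 = 2.580.
True-score variance = ρ_S + ρ_F + 2·0.29, so 0.8760 = (0.89 + ρ_F + 0.58) / 2.580.
ρ_F = 0.8760·2.580 − 0.89 − 0.58 = 0.790.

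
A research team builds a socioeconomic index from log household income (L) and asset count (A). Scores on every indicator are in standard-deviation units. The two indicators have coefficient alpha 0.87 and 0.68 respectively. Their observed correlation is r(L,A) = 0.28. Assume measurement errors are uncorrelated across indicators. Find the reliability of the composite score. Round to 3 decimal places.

Var(L+A) = 2 + 2·[0.28] = 2 + 0.56 = 2.56.
With uncorrelated errors the cross-covariances are all true-score covariance, so they carry over unchanged; only the diagonal terms shrink to ρᵢσᵢ².
True-score variance = [0.87 + 0.68] + 0.56 = 1.55 + 0.56 = 2.11.
Reliability = 2.11 / 2.56 = 0.824.

0.824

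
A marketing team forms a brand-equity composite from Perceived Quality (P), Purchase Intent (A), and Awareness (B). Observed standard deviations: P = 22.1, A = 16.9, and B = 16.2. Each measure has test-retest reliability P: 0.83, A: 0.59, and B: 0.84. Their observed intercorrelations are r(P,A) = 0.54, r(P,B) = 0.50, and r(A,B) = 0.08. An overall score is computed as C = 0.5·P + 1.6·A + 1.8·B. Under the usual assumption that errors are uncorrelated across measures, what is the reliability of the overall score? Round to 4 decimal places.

0.8155

Var(C) = 0.5²·22.1² + 1.6²·16.9² + 1.8²·16.2² + 2·[0.8·22.1·16.9·0.54 + 0.9·22.1·16.2·0.50 + 2.88·16.9·16.2·0.08] = 1703.57 + 771.071 = 2474.64.
Under uncorrelated errors the observed covariances equal the true-score covariances, so only the own-variance terms attenuate.
True-score variance = [0.5²·22.1²·0.83 + 1.6²·16.9²·0.59 + 1.8²·16.2²·0.84] + 771.071 = 1246.99 + 771.071 = 2018.06.
Reliability = 2018.06 / 2474.64 = 0.8155.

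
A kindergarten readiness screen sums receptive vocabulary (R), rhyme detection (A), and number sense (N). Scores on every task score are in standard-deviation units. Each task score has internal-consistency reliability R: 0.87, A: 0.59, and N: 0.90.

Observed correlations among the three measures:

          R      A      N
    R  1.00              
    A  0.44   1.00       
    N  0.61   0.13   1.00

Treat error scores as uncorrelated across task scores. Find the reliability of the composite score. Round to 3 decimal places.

Var(R+A+N) = 3 + 2·[0.44 + 0.61 + 0.13] = 3 + 2.36 = 5.36.
With uncorrelated errors the cross-covariances are all true-score covariance, so they carry over unchanged; only the diagonal terms shrink to ρᵢσᵢ².
True-score variance = [0.87 + 0.59 + 0.90] + 2.36 = 2.36 + 2.36 = 4.72.
Reliability = 4.72 / 5.36 = 0.881.

0.881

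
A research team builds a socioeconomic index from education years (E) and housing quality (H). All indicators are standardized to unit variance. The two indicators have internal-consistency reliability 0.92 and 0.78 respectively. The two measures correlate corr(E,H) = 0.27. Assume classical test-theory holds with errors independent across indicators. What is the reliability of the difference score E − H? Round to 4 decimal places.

0.7945

Var(E−H) = 1 + 1 − 2·0.27 = 2 − 0.54 = 1.46.
Under uncorrelated errors the observed covariances equal the true-score covariances, so only the own-variance terms attenuate.
True-score variance = [0.92 + 0.78] − 0.54 = 1.7 − 0.54 = 1.16.
Reliability = 1.16 / 1.46 = 0.7945.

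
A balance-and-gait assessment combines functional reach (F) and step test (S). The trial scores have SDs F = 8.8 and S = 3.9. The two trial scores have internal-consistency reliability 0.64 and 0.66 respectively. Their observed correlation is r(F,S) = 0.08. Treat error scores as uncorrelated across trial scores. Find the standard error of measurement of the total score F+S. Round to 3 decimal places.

Var(total) = 92.65 + 5.4912 = 98.1412.
True-score variance = 59.6002 + 5.4912 = 65.0914, so reliability = 0.6632.
Error variance = 98.1412 − 65.0914 = 33.0498; SEM = √33.0498 = 5.749.

5.749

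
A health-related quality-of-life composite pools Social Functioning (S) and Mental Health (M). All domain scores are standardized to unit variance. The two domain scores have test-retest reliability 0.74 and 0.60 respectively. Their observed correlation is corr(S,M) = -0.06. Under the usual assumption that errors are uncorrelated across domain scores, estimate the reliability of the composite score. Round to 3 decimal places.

Var(S+M) = 2 + 2·[(-0.06)] = 2 − 0.12 = 1.88.
Under uncorrelated errors the observed covariances equal the true-score covariances, so only the own-variance terms attenuate.
True-score variance = [0.74 + 0.60] − 0.12 = 1.34 − 0.12 = 1.22.
Reliability = 1.22 / 1.88 = 0.649.

0.649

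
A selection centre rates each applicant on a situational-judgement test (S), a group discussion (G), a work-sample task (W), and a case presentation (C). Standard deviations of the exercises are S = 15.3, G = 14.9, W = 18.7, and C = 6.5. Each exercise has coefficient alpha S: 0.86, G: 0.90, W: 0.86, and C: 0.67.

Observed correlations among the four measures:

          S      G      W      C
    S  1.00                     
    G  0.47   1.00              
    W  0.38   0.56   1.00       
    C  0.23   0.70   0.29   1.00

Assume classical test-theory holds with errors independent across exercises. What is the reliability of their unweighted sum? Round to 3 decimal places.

Var(S+G+W+C) = 15.3² + 14.9² + 18.7² + 6.5² + 2·[15.3·14.9·0.47 + 15.3·18.7·0.38 + 15.3·6.5·0.23 + 14.9·18.7·0.56 + 14.9·6.5·0.70 + 18.7·6.5·0.29] = 848.04 + 995.637 = 1843.68.
Under uncorrelated errors the observed covariances equal the true-score covariances, so only the own-variance terms attenuate.
True-score variance = [15.3²·0.86 + 14.9²·0.90 + 18.7²·0.86 + 6.5²·0.67] + 995.637 = 730.167 + 995.637 = 1725.8.
Reliability = 1725.8 / 1843.68 = 0.936.

0.936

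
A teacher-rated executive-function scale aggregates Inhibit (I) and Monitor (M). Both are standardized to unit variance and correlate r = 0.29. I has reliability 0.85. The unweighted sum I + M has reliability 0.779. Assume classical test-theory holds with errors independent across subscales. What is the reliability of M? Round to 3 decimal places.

Var(I+M) = 2 + 2·0.29 = 2.580.
True-score variance = ρ_I + ρ_M + 2·0.29, so 0.779 = (0.85 + ρ_M + 0.58) / 2.580.
ρ_M = 0.779·2.580 − 0.85 − 0.58 = 0.580.

0.580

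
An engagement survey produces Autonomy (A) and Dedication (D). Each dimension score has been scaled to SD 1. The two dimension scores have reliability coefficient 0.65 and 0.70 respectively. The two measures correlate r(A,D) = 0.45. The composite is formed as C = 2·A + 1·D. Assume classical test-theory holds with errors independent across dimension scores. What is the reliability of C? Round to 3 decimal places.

Var(C) = 2² + 1 + 2·[2·0.45] = 5 + 1.8 = 6.8.
Because errors are independent across components, Cov(Tᵢ,Tⱼ) = Cov(Xᵢ,Xⱼ); the off-diagonal part of the true-score variance is the same as above.
True-score variance = [2²·0.65 + 0.70] + 1.8 = 3.3 + 1.8 = 5.1.
Reliability = 5.1 / 6.8 = 0.750.

0.750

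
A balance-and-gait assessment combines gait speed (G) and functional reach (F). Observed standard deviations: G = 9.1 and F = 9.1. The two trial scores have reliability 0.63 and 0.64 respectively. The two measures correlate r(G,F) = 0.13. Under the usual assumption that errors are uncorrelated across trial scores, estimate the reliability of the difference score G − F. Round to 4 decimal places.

Var(G−F) = 9.1² + 9.1² − 2·9.1·9.1·0.13 = 165.62 − 21.5306 = 144.089.
With uncorrelated errors the cross-covariances are all true-score covariance, so they carry over unchanged; only the diagonal terms shrink to ρᵢσᵢ².
True-score variance = [9.1²·0.63 + 9.1²·0.64] − 21.5306 = 105.169 − 21.5306 = 83.6381.
Reliability = 83.6381 / 144.089 = 0.5805.

0.5805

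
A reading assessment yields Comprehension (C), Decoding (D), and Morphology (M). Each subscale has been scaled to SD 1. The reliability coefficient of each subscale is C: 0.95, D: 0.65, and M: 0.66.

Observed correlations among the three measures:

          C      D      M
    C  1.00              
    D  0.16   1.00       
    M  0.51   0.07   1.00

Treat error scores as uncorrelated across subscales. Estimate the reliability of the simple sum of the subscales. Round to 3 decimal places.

0.835

Var(C+D+M) = 3 + 2·[0.16 + 0.51 + 0.07] = 3 + 1.48 = 4.48.
Because errors are independent across components, Cov(Tᵢ,Tⱼ) = Cov(Xᵢ,Xⱼ); the off-diagonal part of the true-score variance is the same as above.
True-score variance = [0.95 + 0.65 + 0.66] + 1.48 = 2.26 + 1.48 = 3.74.
Reliability = 3.74 / 4.48 = 0.835.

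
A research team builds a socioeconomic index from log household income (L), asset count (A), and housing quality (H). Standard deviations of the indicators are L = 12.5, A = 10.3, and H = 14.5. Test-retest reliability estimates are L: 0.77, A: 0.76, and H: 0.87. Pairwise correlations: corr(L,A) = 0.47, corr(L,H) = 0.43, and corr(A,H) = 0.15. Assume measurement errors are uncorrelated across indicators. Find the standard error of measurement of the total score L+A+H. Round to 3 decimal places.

Var(total) = 472.59 + 321.705 = 794.295.
True-score variance = 383.858 + 321.705 = 705.563, so reliability = 0.8883.
Error variance = 794.295 − 705.563 = 88.7316; SEM = √88.7316 = 9.420.

9.420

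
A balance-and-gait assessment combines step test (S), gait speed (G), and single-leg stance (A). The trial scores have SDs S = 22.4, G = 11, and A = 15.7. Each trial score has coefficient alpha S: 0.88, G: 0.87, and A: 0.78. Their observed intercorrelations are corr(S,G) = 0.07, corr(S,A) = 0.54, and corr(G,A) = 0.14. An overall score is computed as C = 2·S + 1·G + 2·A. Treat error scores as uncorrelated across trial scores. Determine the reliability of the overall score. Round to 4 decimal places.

0.9013

Var(C) = 2²·22.4² + 11² + 2²·15.7² + 2·[2·22.4·11·0.07 + 4·22.4·15.7·0.54 + 2·11·15.7·0.14] = 3114 + 1684.96 = 4798.96.
Because errors are independent across components, Cov(Tᵢ,Tⱼ) = Cov(Xᵢ,Xⱼ); the off-diagonal part of the true-score variance is the same as above.
True-score variance = [2²·22.4²·0.88 + 11²·0.87 + 2²·15.7²·0.78] + 1684.96 = 2640.51 + 1684.96 = 4325.48.
Reliability = 4325.48 / 4798.96 = 0.9013.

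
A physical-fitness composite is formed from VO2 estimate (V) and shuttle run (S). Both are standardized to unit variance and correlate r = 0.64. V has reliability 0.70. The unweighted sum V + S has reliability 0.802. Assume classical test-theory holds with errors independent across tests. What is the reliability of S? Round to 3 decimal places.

Var(V+S) = 2 + 2·0.64 = 3.280.
True-score variance = ρ_V + ρ_S + 2·0.64, so 0.802 = (0.70 + ρ_S + 1.28) / 3.280.
ρ_S = 0.802·3.280 − 0.70 − 1.28 = 0.651.

0.651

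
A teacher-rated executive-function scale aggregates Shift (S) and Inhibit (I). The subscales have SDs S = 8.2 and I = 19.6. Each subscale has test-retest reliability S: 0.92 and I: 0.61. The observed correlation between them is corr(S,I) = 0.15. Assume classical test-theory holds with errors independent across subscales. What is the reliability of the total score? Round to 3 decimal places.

0.689

Var(S+I) = 8.2² + 19.6² + 2·[8.2·19.6·0.15] = 451.4 + 48.216 = 499.616.
Under uncorrelated errors the observed covariances equal the true-score covariances, so only the own-variance terms attenuate.
True-score variance = [8.2²·0.92 + 19.6²·0.61] + 48.216 = 296.198 + 48.216 = 344.414.
Reliability = 344.414 / 499.616 = 0.689.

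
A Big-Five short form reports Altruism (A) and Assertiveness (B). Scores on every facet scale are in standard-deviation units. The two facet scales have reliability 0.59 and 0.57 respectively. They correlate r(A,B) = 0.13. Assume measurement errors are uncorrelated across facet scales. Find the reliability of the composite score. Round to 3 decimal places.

Var(A+B) = 2 + 2·[0.13] = 2 + 0.26 = 2.26.
Under uncorrelated errors the observed covariances equal the true-score covariances, so only the own-variance terms attenuate.
True-score variance = [0.59 + 0.57] + 0.26 = 1.16 + 0.26 = 1.42.
Reliability = 1.42 / 2.26 = 0.628.

0.628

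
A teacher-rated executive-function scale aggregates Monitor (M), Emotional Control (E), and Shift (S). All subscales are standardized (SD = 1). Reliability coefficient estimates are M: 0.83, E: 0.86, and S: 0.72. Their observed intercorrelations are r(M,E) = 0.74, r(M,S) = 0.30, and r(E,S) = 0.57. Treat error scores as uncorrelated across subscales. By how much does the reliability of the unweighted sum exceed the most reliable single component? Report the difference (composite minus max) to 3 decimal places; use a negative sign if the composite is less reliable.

0.045

Var(sum) = 3 + 3.22 = 6.22; true-score variance = 2.41 + 3.22 = 5.63; composite reliability = 0.9051.
Max component reliability = 0.8600.
Difference = 0.9051 − 0.8600 = 0.045.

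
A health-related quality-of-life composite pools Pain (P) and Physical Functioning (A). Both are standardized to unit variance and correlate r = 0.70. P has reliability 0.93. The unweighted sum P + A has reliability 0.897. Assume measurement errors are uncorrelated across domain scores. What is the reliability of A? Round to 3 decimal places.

0.720

Var(P+A) = 2 + 2·0.70 = 3.400.
True-score variance = ρ_P + ρ_A + 2·0.70, so 0.897 = (0.93 + ρ_A + 1.40) / 3.400.
ρ_A = 0.897·3.400 − 0.93 − 1.40 = 0.720.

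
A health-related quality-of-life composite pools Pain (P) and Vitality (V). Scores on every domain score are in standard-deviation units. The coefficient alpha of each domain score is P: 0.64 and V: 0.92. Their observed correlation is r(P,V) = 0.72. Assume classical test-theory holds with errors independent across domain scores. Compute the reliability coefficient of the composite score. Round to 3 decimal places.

0.872

Var(P+V) = 2 + 2·[0.72] = 2 + 1.44 = 3.44.
Because errors are independent across components, Cov(Tᵢ,Tⱼ) = Cov(Xᵢ,Xⱼ); the off-diagonal part of the true-score variance is the same as above.
True-score variance = [0.64 + 0.92] + 1.44 = 1.56 + 1.44 = 3.
Reliability = 3 / 3.44 = 0.872.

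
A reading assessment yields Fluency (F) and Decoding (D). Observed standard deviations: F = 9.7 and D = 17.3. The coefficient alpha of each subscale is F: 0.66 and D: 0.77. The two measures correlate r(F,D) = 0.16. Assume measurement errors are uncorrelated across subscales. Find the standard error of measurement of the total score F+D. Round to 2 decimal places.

10.04

Var(total) = 393.38 + 53.6992 = 447.079.
True-score variance = 292.553 + 53.6992 = 346.252, so reliability = 0.7745.
Error variance = 447.079 − 346.252 = 100.827; SEM = √100.827 = 10.04.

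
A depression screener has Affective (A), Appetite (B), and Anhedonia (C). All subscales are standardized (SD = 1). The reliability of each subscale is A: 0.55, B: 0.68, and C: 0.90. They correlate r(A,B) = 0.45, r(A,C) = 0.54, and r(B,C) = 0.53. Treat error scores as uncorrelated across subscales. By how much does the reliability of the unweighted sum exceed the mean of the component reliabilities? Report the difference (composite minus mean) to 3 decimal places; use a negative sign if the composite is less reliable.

Var(sum) = 3 + 3.04 = 6.04; true-score variance = 2.13 + 3.04 = 5.17; composite reliability = 0.8560.
Mean component reliability = 0.7100.
Difference = 0.8560 − 0.7100 = 0.146.

0.146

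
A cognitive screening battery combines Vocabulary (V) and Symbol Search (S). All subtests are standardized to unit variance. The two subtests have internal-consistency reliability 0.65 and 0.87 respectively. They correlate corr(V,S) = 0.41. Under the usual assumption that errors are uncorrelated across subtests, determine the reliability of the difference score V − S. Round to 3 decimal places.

Var(V−S) = 1 + 1 − 2·0.41 = 2 − 0.82 = 1.18.
Under uncorrelated errors the observed covariances equal the true-score covariances, so only the own-variance terms attenuate.
True-score variance = [0.65 + 0.87] − 0.82 = 1.52 − 0.82 = 0.7.
Reliability = 0.7 / 1.18 = 0.593.

0.593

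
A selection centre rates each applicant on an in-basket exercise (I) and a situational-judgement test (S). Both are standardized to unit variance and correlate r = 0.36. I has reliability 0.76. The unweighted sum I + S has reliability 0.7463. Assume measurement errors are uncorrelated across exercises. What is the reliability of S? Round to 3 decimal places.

0.550

Var(I+S) = 2 + 2·0.36 = 2.720.
True-score variance = ρ_I + ρ_S + 2·0.36, so 0.7463 = (0.76 + ρ_S + 0.72) / 2.720.
ρ_S = 0.7463·2.720 − 0.76 − 0.72 = 0.550.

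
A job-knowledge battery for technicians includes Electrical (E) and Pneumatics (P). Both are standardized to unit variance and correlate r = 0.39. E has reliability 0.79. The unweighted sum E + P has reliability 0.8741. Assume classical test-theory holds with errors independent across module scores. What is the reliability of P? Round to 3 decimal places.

Var(E+P) = 2 + 2·0.39 = 2.780.
True-score variance = ρ_E + ρ_P + 2·0.39, so 0.8741 = (0.79 + ρ_P + 0.78) / 2.780.
ρ_P = 0.8741·2.780 − 0.79 − 0.78 = 0.860.

0.860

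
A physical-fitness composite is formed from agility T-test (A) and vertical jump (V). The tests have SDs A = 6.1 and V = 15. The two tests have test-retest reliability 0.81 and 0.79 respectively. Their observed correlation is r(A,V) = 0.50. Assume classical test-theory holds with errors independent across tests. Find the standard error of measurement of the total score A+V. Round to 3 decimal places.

Var(total) = 262.21 + 91.5 = 353.71.
True-score variance = 207.89 + 91.5 = 299.39, so reliability = 0.8464.
Error variance = 353.71 − 299.39 = 54.3199; SEM = √54.3199 = 7.370.

7.370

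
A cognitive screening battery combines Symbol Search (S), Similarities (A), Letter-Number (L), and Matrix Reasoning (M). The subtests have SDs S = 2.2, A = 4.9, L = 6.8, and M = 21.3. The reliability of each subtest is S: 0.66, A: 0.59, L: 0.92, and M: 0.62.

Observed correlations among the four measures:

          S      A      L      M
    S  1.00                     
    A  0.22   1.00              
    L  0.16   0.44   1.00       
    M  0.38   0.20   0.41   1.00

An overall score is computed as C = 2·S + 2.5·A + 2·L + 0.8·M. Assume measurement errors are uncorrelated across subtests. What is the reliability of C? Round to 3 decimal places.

Var(C) = 2²·2.2² + 2.5²·4.9² + 2²·6.8² + 0.8²·21.3² + 2·[5·2.2·4.9·0.22 + 4·2.2·6.8·0.16 + 1.6·2.2·21.3·0.38 + 5·4.9·6.8·0.44 + 2·4.9·21.3·0.20 + 1.6·6.8·21.3·0.41] = 644.744 + 519.981 = 1164.72.
Under uncorrelated errors the observed covariances equal the true-score covariances, so only the own-variance terms attenuate.
True-score variance = [2²·2.2²·0.66 + 2.5²·4.9²·0.59 + 2²·6.8²·0.92 + 0.8²·21.3²·0.62] + 519.981 = 451.502 + 519.981 = 971.483.
Reliability = 971.483 / 1164.72 = 0.834.

0.834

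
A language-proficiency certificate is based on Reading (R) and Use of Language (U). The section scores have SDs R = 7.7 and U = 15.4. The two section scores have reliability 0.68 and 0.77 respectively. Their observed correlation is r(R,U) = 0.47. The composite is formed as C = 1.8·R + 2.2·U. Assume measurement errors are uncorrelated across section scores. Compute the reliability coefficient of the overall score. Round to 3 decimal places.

0.817

Var(C) = 1.8²·7.7² + 2.2²·15.4² + 2·[3.96·7.7·15.4·0.47] = 1339.95 + 441.402 = 1781.36.
Because errors are independent across components, Cov(Tᵢ,Tⱼ) = Cov(Xᵢ,Xⱼ); the off-diagonal part of the true-score variance is the same as above.
True-score variance = [1.8²·7.7²·0.68 + 2.2²·15.4²·0.77] + 441.402 = 1014.48 + 441.402 = 1455.88.
Reliability = 1455.88 / 1781.36 = 0.817.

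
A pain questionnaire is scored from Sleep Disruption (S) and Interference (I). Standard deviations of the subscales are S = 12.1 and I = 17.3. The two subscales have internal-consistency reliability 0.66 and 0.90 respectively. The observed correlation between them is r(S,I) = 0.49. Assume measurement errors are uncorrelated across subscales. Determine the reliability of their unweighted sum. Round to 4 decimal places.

Var(S+I) = 12.1² + 17.3² + 2·[12.1·17.3·0.49] = 445.7 + 205.143 = 650.843.
Because errors are independent across components, Cov(Tᵢ,Tⱼ) = Cov(Xᵢ,Xⱼ); the off-diagonal part of the true-score variance is the same as above.
True-score variance = [12.1²·0.66 + 17.3²·0.90] + 205.143 = 365.992 + 205.143 = 571.135.
Reliability = 571.135 / 650.843 = 0.8775.

0.8775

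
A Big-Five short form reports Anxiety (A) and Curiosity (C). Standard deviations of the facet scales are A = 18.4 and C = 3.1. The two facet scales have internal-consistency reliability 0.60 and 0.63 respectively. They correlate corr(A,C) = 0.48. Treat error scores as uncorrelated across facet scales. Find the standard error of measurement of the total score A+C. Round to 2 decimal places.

11.79

Var(total) = 348.17 + 54.7584 = 402.928.
True-score variance = 209.19 + 54.7584 = 263.949, so reliability = 0.6551.
Error variance = 402.928 − 263.949 = 138.98; SEM = √138.98 = 11.79.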